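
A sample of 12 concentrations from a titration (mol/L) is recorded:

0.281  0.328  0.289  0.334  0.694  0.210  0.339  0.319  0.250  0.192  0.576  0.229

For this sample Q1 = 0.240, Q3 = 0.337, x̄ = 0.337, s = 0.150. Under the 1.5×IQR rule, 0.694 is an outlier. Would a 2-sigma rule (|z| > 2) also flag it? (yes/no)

yes

z = (0.694 − 0.337) / 0.150 = 2.38.
|z| = 2.38 > 2.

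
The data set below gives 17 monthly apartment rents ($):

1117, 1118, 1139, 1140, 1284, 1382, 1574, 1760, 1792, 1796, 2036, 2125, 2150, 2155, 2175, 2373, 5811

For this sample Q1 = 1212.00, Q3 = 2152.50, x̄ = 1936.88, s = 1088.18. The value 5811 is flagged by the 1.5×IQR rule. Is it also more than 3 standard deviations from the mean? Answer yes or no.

z = (5811 − 1936.88) / 1088.18 = 3.56.
|z| = 3.56 > 3.

yes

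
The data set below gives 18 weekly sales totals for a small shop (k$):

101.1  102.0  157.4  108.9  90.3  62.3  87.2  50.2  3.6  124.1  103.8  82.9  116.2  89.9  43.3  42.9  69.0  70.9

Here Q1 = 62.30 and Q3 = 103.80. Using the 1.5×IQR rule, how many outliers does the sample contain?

IQR = 41.50; fences at 62.30 − 62.25 = 0.05 and 103.80 + 62.25 = 166.05.
Every value lies within the cutoffs.

0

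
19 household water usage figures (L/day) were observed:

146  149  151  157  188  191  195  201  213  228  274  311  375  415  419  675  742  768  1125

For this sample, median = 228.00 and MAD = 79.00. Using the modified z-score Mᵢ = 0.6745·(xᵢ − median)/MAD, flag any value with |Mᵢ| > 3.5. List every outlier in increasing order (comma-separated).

675, 742, 768, 1125

|Mᵢ| > 3.5 ⇔ |xᵢ − 228.00| > 3.5·79.00/0.6745 = 409.93.
So outliers lie outside [-181.93, 637.93].
675: M = 3.82 → outlier.
742: M = 4.39 → outlier.
768: M = 4.61 → outlier.
1125: M = 7.66 → outlier.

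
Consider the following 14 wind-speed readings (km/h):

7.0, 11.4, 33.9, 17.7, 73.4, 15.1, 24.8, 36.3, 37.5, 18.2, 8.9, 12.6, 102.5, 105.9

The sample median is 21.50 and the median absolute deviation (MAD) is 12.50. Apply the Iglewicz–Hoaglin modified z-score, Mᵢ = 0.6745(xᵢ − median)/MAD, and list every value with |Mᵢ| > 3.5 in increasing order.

102.5, 105.9

|Mᵢ| > 3.5 ⇔ |xᵢ − 21.50| > 3.5·12.50/0.6745 = 64.86.
So outliers lie outside [-43.36, 86.36].
102.5: M = 4.37 → outlier.
105.9: M = 4.55 → outlier.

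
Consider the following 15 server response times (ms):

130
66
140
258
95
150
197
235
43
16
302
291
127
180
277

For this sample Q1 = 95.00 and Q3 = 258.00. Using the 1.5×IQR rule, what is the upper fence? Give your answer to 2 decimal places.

IQR = Q3 − Q1 = 258.00 − 95.00 = 163.00.
Lower fence = Q1 − 1.5·IQR = 95.00 − 244.50 = -149.50.
Upper fence = Q3 + 1.5·IQR = 258.00 + 244.50 = 502.50.

502.50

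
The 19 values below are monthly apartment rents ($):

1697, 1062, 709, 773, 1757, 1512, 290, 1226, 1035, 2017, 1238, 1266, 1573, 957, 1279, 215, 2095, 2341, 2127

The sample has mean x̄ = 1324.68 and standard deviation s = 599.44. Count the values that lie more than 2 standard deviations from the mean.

Cutoffs: x̄ ± 2s = [125.80, 2523.56].
Every value lies within the cutoffs.

0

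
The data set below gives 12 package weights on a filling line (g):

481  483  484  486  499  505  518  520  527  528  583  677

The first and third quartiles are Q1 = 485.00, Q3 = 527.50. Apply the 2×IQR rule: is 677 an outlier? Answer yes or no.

IQR = Q3 − Q1 = 527.50 − 485.00 = 42.50.
Lower fence = Q1 − 2·IQR = 485.00 − 85.00 = 400.00.
Upper fence = Q3 + 2·IQR = 527.50 + 85.00 = 612.50.
677 lies above the upper fence.

yes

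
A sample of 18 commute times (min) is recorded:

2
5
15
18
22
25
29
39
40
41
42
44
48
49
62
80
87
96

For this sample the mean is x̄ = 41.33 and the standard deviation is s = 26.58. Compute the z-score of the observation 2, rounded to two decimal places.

-1.48

z = (2 − 41.33) / 26.58 = -1.48.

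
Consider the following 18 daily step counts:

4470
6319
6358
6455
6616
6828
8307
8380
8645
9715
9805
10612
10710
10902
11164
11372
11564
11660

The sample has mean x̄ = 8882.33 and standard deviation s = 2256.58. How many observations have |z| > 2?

0

Cutoffs: x̄ ± 2s = [4369.17, 13395.49].
Every value lies within the cutoffs.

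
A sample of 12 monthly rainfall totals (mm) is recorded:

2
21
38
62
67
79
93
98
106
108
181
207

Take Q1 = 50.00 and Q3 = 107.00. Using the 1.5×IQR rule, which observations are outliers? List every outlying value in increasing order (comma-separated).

IQR = Q3 − Q1 = 107.00 − 50.00 = 57.00.
Lower fence = Q1 − 1.5·IQR = 50.00 − 85.50 = -35.50.
Upper fence = Q3 + 1.5·IQR = 107.00 + 85.50 = 192.50.
207 > 192.50 → outlier.
All remaining values lie within [-35.50, 192.50].

207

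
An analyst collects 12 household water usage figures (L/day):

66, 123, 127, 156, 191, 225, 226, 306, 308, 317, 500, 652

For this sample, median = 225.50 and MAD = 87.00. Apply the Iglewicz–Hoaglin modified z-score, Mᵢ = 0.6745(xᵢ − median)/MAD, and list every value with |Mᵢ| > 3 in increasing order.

|Mᵢ| > 3 ⇔ |xᵢ − 225.50| > 3·87.00/0.6745 = 386.95.
So outliers lie outside [-161.45, 612.45].
652: M = 3.31 → outlier.

652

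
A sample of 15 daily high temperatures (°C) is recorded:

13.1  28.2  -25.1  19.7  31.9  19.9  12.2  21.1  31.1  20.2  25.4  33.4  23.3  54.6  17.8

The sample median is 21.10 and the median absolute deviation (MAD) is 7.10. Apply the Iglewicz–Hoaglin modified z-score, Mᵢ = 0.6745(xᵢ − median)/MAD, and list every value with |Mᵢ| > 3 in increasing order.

-25.1, 54.6

|Mᵢ| > 3 ⇔ |xᵢ − 21.10| > 3·7.10/0.6745 = 31.58.
So outliers lie outside [-10.48, 52.68].
-25.1: M = -4.39 → outlier.
54.6: M = 3.18 → outlier.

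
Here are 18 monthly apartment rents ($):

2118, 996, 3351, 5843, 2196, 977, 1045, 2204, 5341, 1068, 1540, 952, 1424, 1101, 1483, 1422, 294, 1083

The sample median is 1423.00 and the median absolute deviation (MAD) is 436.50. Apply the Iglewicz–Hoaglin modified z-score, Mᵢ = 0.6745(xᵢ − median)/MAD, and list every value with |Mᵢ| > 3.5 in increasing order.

|Mᵢ| > 3.5 ⇔ |xᵢ − 1423.00| > 3.5·436.50/0.6745 = 2265.01.
So outliers lie outside [-842.01, 3688.01].
5341: M = 6.05 → outlier.
5843: M = 6.83 → outlier.

5341, 5843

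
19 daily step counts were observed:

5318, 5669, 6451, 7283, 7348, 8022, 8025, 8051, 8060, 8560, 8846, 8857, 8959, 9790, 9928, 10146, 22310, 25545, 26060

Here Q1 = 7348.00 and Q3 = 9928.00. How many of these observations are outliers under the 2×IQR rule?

IQR = 2580.00; fences at 7348.00 − 5160.00 = 2188.00 and 9928.00 + 5160.00 = 15088.00.
Outside the cutoffs: 22310, 25545, 26060.

3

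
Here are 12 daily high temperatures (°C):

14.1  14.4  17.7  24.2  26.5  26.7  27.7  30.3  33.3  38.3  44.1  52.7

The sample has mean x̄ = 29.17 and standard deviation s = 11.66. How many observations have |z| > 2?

1

Cutoffs: x̄ ± 2s = [5.85, 52.49].
Outside the cutoffs: 52.7.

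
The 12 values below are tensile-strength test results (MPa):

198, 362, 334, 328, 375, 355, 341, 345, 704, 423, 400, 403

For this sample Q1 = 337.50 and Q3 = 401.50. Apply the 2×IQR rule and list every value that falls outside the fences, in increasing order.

IQR = Q3 − Q1 = 401.50 − 337.50 = 64.00.
Lower fence = Q1 − 2·IQR = 337.50 − 128.00 = 209.50.
Upper fence = Q3 + 2·IQR = 401.50 + 128.00 = 529.50.
198 < 209.50 → outlier.
704 > 529.50 → outlier.
All remaining values lie within [209.50, 529.50].

198, 704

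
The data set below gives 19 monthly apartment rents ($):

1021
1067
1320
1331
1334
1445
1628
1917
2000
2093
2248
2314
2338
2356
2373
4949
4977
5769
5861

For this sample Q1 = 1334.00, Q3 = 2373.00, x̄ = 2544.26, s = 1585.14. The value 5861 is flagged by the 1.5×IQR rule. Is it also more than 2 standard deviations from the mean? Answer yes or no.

z = (5861 − 2544.26) / 1585.14 = 2.09.
|z| = 2.09 > 2.

yes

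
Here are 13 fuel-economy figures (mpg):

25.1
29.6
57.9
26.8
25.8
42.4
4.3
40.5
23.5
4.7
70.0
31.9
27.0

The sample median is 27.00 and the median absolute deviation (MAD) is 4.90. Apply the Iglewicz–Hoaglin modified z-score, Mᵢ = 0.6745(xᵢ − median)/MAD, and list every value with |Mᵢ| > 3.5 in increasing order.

57.9, 70.0

|Mᵢ| > 3.5 ⇔ |xᵢ − 27.00| > 3.5·4.90/0.6745 = 25.43.
So outliers lie outside [1.57, 52.43].
57.9: M = 4.25 → outlier.
70.0: M = 5.92 → outlier.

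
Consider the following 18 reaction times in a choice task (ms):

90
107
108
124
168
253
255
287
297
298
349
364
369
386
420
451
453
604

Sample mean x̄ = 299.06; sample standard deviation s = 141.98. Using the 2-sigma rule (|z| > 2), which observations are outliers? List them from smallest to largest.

Cutoffs at x̄ ± 2s: 299.06 ± 2·141.98 = [15.10, 583.02].
604: z = 2.15, |z| > 2 → outlier.
Every other value lies within [15.10, 583.02].

604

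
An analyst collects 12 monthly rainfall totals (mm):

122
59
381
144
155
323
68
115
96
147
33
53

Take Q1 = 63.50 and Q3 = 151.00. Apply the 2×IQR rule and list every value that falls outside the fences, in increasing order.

IQR = Q3 − Q1 = 151.00 − 63.50 = 87.50.
Lower fence = Q1 − 2·IQR = 63.50 − 175.00 = -111.50.
Upper fence = Q3 + 2·IQR = 151.00 + 175.00 = 326.00.
381 > 326.00 → outlier.
All remaining values lie within [-111.50, 326.00].

381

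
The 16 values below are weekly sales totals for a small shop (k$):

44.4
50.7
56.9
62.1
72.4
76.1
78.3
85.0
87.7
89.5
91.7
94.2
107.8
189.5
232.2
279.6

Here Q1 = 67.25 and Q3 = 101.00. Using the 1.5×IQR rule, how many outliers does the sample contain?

IQR = 33.75; fences at 67.25 − 50.625 = 16.625 and 101.00 + 50.625 = 151.625.
Outside the cutoffs: 189.5, 232.2, 279.6.

3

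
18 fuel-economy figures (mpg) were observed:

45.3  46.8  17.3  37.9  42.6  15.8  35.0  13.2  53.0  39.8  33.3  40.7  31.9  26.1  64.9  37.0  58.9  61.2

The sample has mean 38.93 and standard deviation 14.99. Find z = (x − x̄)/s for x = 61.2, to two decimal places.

z = (61.2 − 38.93) / 14.99 = 1.49.

1.49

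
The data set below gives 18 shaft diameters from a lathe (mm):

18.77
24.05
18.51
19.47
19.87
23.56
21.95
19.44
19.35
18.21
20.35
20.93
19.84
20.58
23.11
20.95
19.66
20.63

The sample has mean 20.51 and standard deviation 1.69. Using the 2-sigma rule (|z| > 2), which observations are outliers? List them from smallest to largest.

Cutoffs at x̄ ± 2s: 20.51 ± 2·1.69 = [17.13, 23.89].
24.05: z = 2.09, |z| > 2 → outlier.
Every other value lies within [17.13, 23.89].

24.05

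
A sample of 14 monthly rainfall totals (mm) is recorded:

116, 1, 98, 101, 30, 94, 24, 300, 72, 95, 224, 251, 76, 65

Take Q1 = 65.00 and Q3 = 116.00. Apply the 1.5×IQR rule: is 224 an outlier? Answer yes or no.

IQR = Q3 − Q1 = 116.00 − 65.00 = 51.00.
Lower fence = Q1 − 1.5·IQR = 65.00 − 76.50 = -11.50.
Upper fence = Q3 + 1.5·IQR = 116.00 + 76.50 = 192.50.
224 lies above the upper fence.

yes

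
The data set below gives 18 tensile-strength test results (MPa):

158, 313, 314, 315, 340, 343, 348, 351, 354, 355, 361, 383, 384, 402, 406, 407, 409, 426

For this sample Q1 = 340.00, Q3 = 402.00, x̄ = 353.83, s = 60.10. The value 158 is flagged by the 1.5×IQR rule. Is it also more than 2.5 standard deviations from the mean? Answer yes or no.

yes

z = (158 − 353.83) / 60.10 = -3.26.
|z| = 3.26 > 2.5.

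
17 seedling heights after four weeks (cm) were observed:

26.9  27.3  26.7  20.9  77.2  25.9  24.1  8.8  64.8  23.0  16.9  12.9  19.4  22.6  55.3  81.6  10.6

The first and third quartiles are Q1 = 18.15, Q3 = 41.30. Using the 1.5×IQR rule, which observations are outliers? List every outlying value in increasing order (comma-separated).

IQR = Q3 − Q1 = 41.30 − 18.15 = 23.15.
Lower fence = Q1 − 1.5·IQR = 18.15 − 34.725 = -16.575.
Upper fence = Q3 + 1.5·IQR = 41.30 + 34.725 = 76.025.
77.2 > 76.025 → outlier.
81.6 > 76.025 → outlier.
All remaining values lie within [-16.575, 76.025].

77.2, 81.6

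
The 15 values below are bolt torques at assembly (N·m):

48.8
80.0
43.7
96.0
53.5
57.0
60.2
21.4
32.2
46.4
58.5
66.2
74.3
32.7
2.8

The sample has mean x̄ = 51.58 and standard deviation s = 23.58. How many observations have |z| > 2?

Cutoffs: x̄ ± 2s = [4.42, 98.74].
Outside the cutoffs: 2.8.

1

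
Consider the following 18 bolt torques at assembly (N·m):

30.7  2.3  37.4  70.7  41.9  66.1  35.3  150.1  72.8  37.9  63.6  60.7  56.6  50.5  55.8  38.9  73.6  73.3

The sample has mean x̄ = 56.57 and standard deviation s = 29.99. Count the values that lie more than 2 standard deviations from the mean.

1

Cutoffs: x̄ ± 2s = [-3.41, 116.55].
Outside the cutoffs: 150.1.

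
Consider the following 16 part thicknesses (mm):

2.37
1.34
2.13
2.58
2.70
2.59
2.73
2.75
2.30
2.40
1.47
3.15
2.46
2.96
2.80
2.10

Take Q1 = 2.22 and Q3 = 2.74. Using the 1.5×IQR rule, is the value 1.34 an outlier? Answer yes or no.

yes

IQR = Q3 − Q1 = 2.74 − 2.22 = 0.52.
Lower fence = Q1 − 1.5·IQR = 2.22 − 0.78 = 1.44.
Upper fence = Q3 + 1.5·IQR = 2.74 + 0.78 = 3.52.
1.34 lies below the lower fence.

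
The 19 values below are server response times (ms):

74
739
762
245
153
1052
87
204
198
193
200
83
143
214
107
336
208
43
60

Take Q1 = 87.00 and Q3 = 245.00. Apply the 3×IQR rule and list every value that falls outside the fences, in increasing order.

739, 762, 1052

IQR = Q3 − Q1 = 245.00 − 87.00 = 158.00.
Lower fence = Q1 − 3·IQR = 87.00 − 474.00 = -387.00.
Upper fence = Q3 + 3·IQR = 245.00 + 474.00 = 719.00.
739 > 719.00 → outlier.
762 > 719.00 → outlier.
1052 > 719.00 → outlier.
All remaining values lie within [-387.00, 719.00].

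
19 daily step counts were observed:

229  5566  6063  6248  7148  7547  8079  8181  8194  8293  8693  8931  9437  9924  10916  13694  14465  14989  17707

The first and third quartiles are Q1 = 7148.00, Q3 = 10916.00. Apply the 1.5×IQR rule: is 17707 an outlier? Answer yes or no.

yes

IQR = Q3 − Q1 = 10916.00 − 7148.00 = 3768.00.
Lower fence = Q1 − 1.5·IQR = 7148.00 − 5652.00 = 1496.00.
Upper fence = Q3 + 1.5·IQR = 10916.00 + 5652.00 = 16568.00.
17707 lies above the upper fence.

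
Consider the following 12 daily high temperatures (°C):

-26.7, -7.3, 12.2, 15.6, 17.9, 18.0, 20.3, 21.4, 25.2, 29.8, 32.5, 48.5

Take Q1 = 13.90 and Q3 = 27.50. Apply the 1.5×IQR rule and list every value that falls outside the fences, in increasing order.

-26.7, -7.3, 48.5

IQR = Q3 − Q1 = 27.50 − 13.90 = 13.60.
Lower fence = Q1 − 1.5·IQR = 13.90 − 20.40 = -6.50.
Upper fence = Q3 + 1.5·IQR = 27.50 + 20.40 = 47.90.
-26.7 < -6.50 → outlier.
-7.3 < -6.50 → outlier.
48.5 > 47.90 → outlier.
All remaining values lie within [-6.50, 47.90].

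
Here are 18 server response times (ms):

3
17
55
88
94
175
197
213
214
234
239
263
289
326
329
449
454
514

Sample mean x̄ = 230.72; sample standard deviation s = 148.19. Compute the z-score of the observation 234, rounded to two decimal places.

z = (234 − 230.72) / 148.19 = 0.02.

0.02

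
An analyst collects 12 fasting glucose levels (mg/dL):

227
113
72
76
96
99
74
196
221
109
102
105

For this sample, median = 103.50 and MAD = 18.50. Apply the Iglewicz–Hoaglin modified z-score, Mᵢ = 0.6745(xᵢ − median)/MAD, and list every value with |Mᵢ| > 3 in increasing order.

196, 221, 227

|Mᵢ| > 3 ⇔ |xᵢ − 103.50| > 3·18.50/0.6745 = 82.28.
So outliers lie outside [21.22, 185.78].
196: M = 3.37 → outlier.
221: M = 4.28 → outlier.
227: M = 4.50 → outlier.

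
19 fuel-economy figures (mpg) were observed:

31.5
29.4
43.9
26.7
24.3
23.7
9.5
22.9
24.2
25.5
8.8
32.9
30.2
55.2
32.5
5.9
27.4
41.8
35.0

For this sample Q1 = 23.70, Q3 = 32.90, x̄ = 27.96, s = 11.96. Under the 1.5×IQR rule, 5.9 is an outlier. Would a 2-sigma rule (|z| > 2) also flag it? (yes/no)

z = (5.9 − 27.96) / 11.96 = -1.84.
|z| = 1.84 ≤ 2.

no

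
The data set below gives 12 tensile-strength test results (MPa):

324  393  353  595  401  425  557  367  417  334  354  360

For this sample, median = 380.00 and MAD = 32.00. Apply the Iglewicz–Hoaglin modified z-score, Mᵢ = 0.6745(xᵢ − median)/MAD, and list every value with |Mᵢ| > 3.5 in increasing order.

|Mᵢ| > 3.5 ⇔ |xᵢ − 380.00| > 3.5·32.00/0.6745 = 166.05.
So outliers lie outside [213.95, 546.05].
557: M = 3.73 → outlier.
595: M = 4.53 → outlier.

557, 595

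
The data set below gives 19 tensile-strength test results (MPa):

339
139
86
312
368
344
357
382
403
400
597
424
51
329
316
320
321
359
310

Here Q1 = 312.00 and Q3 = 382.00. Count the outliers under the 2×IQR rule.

4

IQR = 70.00; fences at 312.00 − 140.00 = 172.00 and 382.00 + 140.00 = 522.00.
Outside the cutoffs: 51, 86, 139, 597.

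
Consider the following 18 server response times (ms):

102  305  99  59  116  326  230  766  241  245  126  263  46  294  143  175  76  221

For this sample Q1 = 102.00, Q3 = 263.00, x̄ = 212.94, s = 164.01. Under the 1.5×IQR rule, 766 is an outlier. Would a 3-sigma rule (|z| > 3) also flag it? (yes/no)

z = (766 − 212.94) / 164.01 = 3.37.
|z| = 3.37 > 3.

yes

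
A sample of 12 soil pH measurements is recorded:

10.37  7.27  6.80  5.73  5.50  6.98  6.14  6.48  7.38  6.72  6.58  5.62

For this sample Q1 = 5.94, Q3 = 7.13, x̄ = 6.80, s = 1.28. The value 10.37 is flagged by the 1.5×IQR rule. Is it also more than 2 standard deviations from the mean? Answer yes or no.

z = (10.37 − 6.80) / 1.28 = 2.79.
|z| = 2.79 > 2.

yes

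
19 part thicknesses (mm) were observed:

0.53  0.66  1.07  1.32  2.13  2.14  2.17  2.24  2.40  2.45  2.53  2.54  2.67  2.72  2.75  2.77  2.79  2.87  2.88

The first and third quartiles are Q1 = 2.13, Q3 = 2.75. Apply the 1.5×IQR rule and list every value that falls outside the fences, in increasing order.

0.53, 0.66, 1.07

IQR = Q3 − Q1 = 2.75 − 2.13 = 0.62.
Lower fence = Q1 − 1.5·IQR = 2.13 − 0.93 = 1.20.
Upper fence = Q3 + 1.5·IQR = 2.75 + 0.93 = 3.68.
0.53 < 1.20 → outlier.
0.66 < 1.20 → outlier.
1.07 < 1.20 → outlier.
All remaining values lie within [1.20, 3.68].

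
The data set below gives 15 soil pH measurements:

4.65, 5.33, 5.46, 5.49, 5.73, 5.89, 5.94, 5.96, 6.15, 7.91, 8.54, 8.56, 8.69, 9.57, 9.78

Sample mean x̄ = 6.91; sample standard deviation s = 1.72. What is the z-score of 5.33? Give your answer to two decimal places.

-0.92

z = (5.33 − 6.91) / 1.72 = -0.92.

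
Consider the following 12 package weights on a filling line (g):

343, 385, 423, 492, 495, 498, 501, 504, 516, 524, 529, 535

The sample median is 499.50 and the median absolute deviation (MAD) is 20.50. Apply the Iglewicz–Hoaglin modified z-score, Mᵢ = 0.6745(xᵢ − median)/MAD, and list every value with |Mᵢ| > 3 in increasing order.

|Mᵢ| > 3 ⇔ |xᵢ − 499.50| > 3·20.50/0.6745 = 91.18.
So outliers lie outside [408.32, 590.68].
343: M = -5.15 → outlier.
385: M = -3.77 → outlier.

343, 385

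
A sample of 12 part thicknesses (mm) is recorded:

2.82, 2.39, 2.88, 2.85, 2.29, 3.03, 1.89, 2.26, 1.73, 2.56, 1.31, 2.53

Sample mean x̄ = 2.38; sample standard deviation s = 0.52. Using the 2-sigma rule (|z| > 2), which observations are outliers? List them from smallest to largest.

Cutoffs at x̄ ± 2s: 2.38 ± 2·0.52 = [1.34, 3.42].
1.31: z = -2.06, |z| > 2 → outlier.
Every other value lies within [1.34, 3.42].

1.31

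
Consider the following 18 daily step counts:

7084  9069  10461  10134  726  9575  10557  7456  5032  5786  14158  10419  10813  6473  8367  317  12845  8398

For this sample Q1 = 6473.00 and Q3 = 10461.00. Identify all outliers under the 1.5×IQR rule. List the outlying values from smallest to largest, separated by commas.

317

IQR = Q3 − Q1 = 10461.00 − 6473.00 = 3988.00.
Lower fence = Q1 − 1.5·IQR = 6473.00 − 5982.00 = 491.00.
Upper fence = Q3 + 1.5·IQR = 10461.00 + 5982.00 = 16443.00.
317 < 491.00 → outlier.
All remaining values lie within [491.00, 16443.00].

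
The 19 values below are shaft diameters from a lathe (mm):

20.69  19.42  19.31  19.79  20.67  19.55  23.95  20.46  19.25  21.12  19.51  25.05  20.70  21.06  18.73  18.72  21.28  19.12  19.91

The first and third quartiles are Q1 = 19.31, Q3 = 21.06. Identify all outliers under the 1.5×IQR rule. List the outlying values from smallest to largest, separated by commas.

IQR = Q3 − Q1 = 21.06 − 19.31 = 1.75.
Lower fence = Q1 − 1.5·IQR = 19.31 − 2.625 = 16.685.
Upper fence = Q3 + 1.5·IQR = 21.06 + 2.625 = 23.685.
23.95 > 23.685 → outlier.
25.05 > 23.685 → outlier.
All remaining values lie within [16.685, 23.685].

23.95, 25.05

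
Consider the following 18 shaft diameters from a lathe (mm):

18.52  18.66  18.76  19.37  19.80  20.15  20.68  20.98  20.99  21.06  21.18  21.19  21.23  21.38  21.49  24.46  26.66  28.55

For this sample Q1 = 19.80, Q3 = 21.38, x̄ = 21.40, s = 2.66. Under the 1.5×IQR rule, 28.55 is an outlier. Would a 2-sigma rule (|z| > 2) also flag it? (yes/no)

yes

z = (28.55 − 21.40) / 2.66 = 2.69.
|z| = 2.69 > 2.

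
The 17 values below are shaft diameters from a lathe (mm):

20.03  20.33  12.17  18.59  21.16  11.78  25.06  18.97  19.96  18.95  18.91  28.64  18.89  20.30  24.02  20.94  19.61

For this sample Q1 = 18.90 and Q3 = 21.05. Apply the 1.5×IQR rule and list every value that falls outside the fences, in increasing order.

11.78, 12.17, 25.06, 28.64

IQR = Q3 − Q1 = 21.05 − 18.90 = 2.15.
Lower fence = Q1 − 1.5·IQR = 18.90 − 3.225 = 15.675.
Upper fence = Q3 + 1.5·IQR = 21.05 + 3.225 = 24.275.
11.78 < 15.675 → outlier.
12.17 < 15.675 → outlier.
25.06 > 24.275 → outlier.
28.64 > 24.275 → outlier.
All remaining values lie within [15.675, 24.275].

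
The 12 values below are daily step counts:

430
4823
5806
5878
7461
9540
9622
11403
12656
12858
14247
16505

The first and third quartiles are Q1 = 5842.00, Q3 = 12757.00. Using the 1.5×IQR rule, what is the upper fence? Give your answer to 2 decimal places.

23129.50

IQR = Q3 − Q1 = 12757.00 − 5842.00 = 6915.00.
Lower fence = Q1 − 1.5·IQR = 5842.00 − 10372.50 = -4530.50.
Upper fence = Q3 + 1.5·IQR = 12757.00 + 10372.50 = 23129.50.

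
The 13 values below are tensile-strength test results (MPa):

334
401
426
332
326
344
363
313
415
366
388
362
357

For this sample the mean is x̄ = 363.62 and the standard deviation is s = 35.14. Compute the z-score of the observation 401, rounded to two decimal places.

z = (401 − 363.62) / 35.14 = 1.06.

1.06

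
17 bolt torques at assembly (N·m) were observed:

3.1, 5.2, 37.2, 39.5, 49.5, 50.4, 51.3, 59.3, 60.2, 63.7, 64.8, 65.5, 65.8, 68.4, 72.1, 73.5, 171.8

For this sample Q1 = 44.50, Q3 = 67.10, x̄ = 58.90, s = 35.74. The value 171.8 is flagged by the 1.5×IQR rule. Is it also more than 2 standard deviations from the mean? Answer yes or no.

z = (171.8 − 58.90) / 35.74 = 3.16.
|z| = 3.16 > 2.

yes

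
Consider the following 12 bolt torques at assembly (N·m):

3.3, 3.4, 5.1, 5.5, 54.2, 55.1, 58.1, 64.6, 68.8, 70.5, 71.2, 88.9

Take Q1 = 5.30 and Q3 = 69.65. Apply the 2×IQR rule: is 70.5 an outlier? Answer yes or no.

IQR = Q3 − Q1 = 69.65 − 5.30 = 64.35.
Lower fence = Q1 − 2·IQR = 5.30 − 128.70 = -123.40.
Upper fence = Q3 + 2·IQR = 69.65 + 128.70 = 198.35.
70.5 lies within [-123.40, 198.35].

no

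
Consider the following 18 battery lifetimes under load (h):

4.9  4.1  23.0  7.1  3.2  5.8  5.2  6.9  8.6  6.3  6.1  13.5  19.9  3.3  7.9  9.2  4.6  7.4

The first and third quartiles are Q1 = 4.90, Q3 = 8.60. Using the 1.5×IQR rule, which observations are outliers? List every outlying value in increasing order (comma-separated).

IQR = Q3 − Q1 = 8.60 − 4.90 = 3.70.
Lower fence = Q1 − 1.5·IQR = 4.90 − 5.55 = -0.65.
Upper fence = Q3 + 1.5·IQR = 8.60 + 5.55 = 14.15.
19.9 > 14.15 → outlier.
23.0 > 14.15 → outlier.
All remaining values lie within [-0.65, 14.15].

19.9, 23.0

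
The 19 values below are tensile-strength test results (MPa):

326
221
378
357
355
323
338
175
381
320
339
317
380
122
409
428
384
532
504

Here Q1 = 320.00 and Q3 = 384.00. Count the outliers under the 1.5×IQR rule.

IQR = 64.00; fences at 320.00 − 96.00 = 224.00 and 384.00 + 96.00 = 480.00.
Outside the cutoffs: 122, 175, 221, 504, 532.

5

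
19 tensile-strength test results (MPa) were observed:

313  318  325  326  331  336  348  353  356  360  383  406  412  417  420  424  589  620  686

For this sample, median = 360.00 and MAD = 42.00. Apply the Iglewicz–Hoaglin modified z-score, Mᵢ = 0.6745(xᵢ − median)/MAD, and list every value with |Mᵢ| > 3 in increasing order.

589, 620, 686

|Mᵢ| > 3 ⇔ |xᵢ − 360.00| > 3·42.00/0.6745 = 186.81.
So outliers lie outside [173.19, 546.81].
589: M = 3.68 → outlier.
620: M = 4.18 → outlier.
686: M = 5.24 → outlier.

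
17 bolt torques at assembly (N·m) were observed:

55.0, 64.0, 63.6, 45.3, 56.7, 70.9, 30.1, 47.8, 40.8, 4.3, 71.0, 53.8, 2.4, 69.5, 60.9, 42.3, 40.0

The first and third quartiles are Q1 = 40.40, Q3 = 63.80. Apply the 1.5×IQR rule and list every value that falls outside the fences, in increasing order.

IQR = Q3 − Q1 = 63.80 − 40.40 = 23.40.
Lower fence = Q1 − 1.5·IQR = 40.40 − 35.10 = 5.30.
Upper fence = Q3 + 1.5·IQR = 63.80 + 35.10 = 98.90.
2.4 < 5.30 → outlier.
4.3 < 5.30 → outlier.
All remaining values lie within [5.30, 98.90].

2.4, 4.3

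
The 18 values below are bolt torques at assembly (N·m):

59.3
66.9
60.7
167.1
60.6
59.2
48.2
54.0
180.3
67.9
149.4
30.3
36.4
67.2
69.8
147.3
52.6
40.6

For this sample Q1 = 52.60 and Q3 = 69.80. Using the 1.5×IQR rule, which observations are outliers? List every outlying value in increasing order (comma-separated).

IQR = Q3 − Q1 = 69.80 − 52.60 = 17.20.
Lower fence = Q1 − 1.5·IQR = 52.60 − 25.80 = 26.80.
Upper fence = Q3 + 1.5·IQR = 69.80 + 25.80 = 95.60.
147.3 > 95.60 → outlier.
149.4 > 95.60 → outlier.
167.1 > 95.60 → outlier.
180.3 > 95.60 → outlier.
All remaining values lie within [26.80, 95.60].

147.3, 149.4, 167.1, 180.3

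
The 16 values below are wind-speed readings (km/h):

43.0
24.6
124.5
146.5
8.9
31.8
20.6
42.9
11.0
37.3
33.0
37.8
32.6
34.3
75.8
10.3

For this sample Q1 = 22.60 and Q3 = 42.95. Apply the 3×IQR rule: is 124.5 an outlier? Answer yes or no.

yes

IQR = Q3 − Q1 = 42.95 − 22.60 = 20.35.
Lower fence = Q1 − 3·IQR = 22.60 − 61.05 = -38.45.
Upper fence = Q3 + 3·IQR = 42.95 + 61.05 = 104.00.
124.5 lies above the upper fence.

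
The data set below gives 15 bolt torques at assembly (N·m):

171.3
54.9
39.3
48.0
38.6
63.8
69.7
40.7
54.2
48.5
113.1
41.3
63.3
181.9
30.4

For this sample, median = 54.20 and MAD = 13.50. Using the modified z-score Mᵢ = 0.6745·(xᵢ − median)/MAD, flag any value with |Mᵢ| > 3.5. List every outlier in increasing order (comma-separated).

|Mᵢ| > 3.5 ⇔ |xᵢ − 54.20| > 3.5·13.50/0.6745 = 70.05.
So outliers lie outside [-15.85, 124.25].
171.3: M = 5.85 → outlier.
181.9: M = 6.38 → outlier.

171.3, 181.9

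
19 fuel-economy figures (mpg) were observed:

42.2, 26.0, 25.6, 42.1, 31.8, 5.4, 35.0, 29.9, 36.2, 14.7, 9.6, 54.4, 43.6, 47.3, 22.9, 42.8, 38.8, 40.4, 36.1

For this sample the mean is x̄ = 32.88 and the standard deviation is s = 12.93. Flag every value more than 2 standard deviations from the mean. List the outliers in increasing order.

5.4

Cutoffs at x̄ ± 2s: 32.88 ± 2·12.93 = [7.02, 58.74].
5.4: z = -2.13, |z| > 2 → outlier.
Every other value lies within [7.02, 58.74].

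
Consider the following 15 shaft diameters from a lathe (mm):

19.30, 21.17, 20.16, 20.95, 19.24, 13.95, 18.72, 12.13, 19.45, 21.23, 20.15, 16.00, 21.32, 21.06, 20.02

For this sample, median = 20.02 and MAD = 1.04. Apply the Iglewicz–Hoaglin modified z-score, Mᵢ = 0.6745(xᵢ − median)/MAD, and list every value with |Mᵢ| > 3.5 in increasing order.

|Mᵢ| > 3.5 ⇔ |xᵢ − 20.02| > 3.5·1.04/0.6745 = 5.40.
So outliers lie outside [14.62, 25.42].
12.13: M = -5.12 → outlier.
13.95: M = -3.94 → outlier.

12.13, 13.95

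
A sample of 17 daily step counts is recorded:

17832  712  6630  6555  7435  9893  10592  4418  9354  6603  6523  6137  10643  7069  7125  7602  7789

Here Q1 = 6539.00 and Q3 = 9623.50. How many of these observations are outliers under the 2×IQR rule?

1

IQR = 3084.50; fences at 6539.00 − 6169.00 = 370.00 and 9623.50 + 6169.00 = 15792.50.
Outside the cutoffs: 17832.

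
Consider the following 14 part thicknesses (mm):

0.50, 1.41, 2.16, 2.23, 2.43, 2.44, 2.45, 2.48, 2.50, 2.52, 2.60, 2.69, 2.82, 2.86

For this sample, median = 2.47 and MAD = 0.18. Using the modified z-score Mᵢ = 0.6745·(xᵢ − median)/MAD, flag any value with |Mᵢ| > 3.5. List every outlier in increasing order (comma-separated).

|Mᵢ| > 3.5 ⇔ |xᵢ − 2.47| > 3.5·0.18/0.6745 = 0.93.
So outliers lie outside [1.54, 3.40].
0.50: M = -7.38 → outlier.
1.41: M = -3.97 → outlier.

0.50, 1.41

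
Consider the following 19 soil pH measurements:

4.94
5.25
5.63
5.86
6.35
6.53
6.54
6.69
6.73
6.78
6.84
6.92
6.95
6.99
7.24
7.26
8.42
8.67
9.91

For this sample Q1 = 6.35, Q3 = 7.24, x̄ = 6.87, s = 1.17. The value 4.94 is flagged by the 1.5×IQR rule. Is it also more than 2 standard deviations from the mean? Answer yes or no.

z = (4.94 − 6.87) / 1.17 = -1.65.
|z| = 1.65 ≤ 2.

no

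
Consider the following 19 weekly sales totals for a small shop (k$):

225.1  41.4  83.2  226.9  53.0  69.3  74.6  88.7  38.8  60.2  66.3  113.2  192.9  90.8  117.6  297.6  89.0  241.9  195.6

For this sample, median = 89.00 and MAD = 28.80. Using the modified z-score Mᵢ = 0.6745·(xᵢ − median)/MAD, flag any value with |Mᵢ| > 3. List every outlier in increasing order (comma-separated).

|Mᵢ| > 3 ⇔ |xᵢ − 89.00| > 3·28.80/0.6745 = 128.09.
So outliers lie outside [-39.09, 217.09].
225.1: M = 3.19 → outlier.
226.9: M = 3.23 → outlier.
241.9: M = 3.58 → outlier.
297.6: M = 4.89 → outlier.

225.1, 226.9, 241.9, 297.6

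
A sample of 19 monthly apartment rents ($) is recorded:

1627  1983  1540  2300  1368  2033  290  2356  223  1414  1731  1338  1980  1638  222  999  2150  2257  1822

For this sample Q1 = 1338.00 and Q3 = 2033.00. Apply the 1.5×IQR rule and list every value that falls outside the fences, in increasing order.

222, 223, 290

IQR = Q3 − Q1 = 2033.00 − 1338.00 = 695.00.
Lower fence = Q1 − 1.5·IQR = 1338.00 − 1042.50 = 295.50.
Upper fence = Q3 + 1.5·IQR = 2033.00 + 1042.50 = 3075.50.
222 < 295.50 → outlier.
223 < 295.50 → outlier.
290 < 295.50 → outlier.
All remaining values lie within [295.50, 3075.50].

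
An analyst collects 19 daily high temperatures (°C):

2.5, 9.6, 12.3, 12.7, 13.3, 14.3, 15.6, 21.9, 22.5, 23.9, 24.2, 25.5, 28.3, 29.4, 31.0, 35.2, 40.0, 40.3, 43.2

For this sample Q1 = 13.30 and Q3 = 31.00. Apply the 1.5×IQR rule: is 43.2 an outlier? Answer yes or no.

IQR = Q3 − Q1 = 31.00 − 13.30 = 17.70.
Lower fence = Q1 − 1.5·IQR = 13.30 − 26.55 = -13.25.
Upper fence = Q3 + 1.5·IQR = 31.00 + 26.55 = 57.55.
43.2 lies within [-13.25, 57.55].

no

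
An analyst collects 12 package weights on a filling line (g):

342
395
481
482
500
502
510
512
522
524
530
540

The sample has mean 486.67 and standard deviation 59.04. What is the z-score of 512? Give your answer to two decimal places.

z = (512 − 486.67) / 59.04 = 0.43.

0.43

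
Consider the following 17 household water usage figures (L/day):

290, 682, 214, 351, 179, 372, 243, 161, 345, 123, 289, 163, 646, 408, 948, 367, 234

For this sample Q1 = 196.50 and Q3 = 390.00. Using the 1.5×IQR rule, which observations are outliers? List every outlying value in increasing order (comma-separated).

682, 948

IQR = Q3 − Q1 = 390.00 − 196.50 = 193.50.
Lower fence = Q1 − 1.5·IQR = 196.50 − 290.25 = -93.75.
Upper fence = Q3 + 1.5·IQR = 390.00 + 290.25 = 680.25.
682 > 680.25 → outlier.
948 > 680.25 → outlier.
All remaining values lie within [-93.75, 680.25].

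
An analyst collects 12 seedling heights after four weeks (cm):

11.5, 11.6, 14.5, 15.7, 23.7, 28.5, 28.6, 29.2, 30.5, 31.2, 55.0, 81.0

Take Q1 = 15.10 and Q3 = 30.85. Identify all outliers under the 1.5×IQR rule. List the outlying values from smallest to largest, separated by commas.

IQR = Q3 − Q1 = 30.85 − 15.10 = 15.75.
Lower fence = Q1 − 1.5·IQR = 15.10 − 23.625 = -8.525.
Upper fence = Q3 + 1.5·IQR = 30.85 + 23.625 = 54.475.
55.0 > 54.475 → outlier.
81.0 > 54.475 → outlier.
All remaining values lie within [-8.525, 54.475].

55.0, 81.0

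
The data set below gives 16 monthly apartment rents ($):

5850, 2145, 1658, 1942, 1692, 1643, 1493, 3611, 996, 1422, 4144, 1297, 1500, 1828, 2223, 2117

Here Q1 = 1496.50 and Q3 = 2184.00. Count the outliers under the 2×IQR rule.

IQR = 687.50; fences at 1496.50 − 1375.00 = 121.50 and 2184.00 + 1375.00 = 3559.00.
Outside the cutoffs: 3611, 4144, 5850.

3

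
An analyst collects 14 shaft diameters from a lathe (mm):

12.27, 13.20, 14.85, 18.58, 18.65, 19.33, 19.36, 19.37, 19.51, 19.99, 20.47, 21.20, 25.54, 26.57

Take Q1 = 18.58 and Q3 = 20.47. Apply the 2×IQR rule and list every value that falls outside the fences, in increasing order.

12.27, 13.20, 25.54, 26.57

IQR = Q3 − Q1 = 20.47 − 18.58 = 1.89.
Lower fence = Q1 − 2·IQR = 18.58 − 3.78 = 14.80.
Upper fence = Q3 + 2·IQR = 20.47 + 3.78 = 24.25.
12.27 < 14.80 → outlier.
13.20 < 14.80 → outlier.
25.54 > 24.25 → outlier.
26.57 > 24.25 → outlier.
All remaining values lie within [14.80, 24.25].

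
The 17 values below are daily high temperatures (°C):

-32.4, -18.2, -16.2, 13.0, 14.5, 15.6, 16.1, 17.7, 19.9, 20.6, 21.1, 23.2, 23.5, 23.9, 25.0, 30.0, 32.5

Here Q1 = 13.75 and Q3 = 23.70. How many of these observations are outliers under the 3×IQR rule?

IQR = 9.95; fences at 13.75 − 29.85 = -16.10 and 23.70 + 29.85 = 53.55.
Outside the cutoffs: -32.4, -18.2, -16.2.

3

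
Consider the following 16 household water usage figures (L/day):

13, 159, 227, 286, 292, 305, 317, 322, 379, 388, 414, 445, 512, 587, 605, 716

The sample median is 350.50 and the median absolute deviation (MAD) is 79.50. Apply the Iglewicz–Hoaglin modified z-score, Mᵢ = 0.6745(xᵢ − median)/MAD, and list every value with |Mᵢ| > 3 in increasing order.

716

|Mᵢ| > 3 ⇔ |xᵢ − 350.50| > 3·79.50/0.6745 = 353.60.
So outliers lie outside [-3.10, 704.10].
716: M = 3.10 → outlier.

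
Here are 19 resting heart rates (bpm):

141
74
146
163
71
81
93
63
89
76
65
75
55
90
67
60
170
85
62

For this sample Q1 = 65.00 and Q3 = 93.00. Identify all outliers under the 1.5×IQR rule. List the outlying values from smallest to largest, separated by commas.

141, 146, 163, 170

IQR = Q3 − Q1 = 93.00 − 65.00 = 28.00.
Lower fence = Q1 − 1.5·IQR = 65.00 − 42.00 = 23.00.
Upper fence = Q3 + 1.5·IQR = 93.00 + 42.00 = 135.00.
141 > 135.00 → outlier.
146 > 135.00 → outlier.
163 > 135.00 → outlier.
170 > 135.00 → outlier.
All remaining values lie within [23.00, 135.00].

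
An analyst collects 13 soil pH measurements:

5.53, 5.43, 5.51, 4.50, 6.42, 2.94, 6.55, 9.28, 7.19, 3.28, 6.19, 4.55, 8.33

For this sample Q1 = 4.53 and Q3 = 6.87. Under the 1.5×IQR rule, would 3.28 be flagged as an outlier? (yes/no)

no

IQR = Q3 − Q1 = 6.87 − 4.53 = 2.34.
Lower fence = Q1 − 1.5·IQR = 4.53 − 3.51 = 1.02.
Upper fence = Q3 + 1.5·IQR = 6.87 + 3.51 = 10.38.
3.28 lies within [1.02, 10.38].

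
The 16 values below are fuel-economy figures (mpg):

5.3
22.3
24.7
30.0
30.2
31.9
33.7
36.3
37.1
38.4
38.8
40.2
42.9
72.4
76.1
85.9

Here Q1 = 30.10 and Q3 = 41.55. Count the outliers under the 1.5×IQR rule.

4

IQR = 11.45; fences at 30.10 − 17.175 = 12.925 and 41.55 + 17.175 = 58.725.
Outside the cutoffs: 5.3, 72.4, 76.1, 85.9.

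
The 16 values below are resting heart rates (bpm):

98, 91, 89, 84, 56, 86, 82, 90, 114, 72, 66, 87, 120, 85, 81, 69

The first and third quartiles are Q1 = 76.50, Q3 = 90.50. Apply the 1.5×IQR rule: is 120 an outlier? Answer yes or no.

IQR = Q3 − Q1 = 90.50 − 76.50 = 14.00.
Lower fence = Q1 − 1.5·IQR = 76.50 − 21.00 = 55.50.
Upper fence = Q3 + 1.5·IQR = 90.50 + 21.00 = 111.50.
120 lies above the upper fence.

yes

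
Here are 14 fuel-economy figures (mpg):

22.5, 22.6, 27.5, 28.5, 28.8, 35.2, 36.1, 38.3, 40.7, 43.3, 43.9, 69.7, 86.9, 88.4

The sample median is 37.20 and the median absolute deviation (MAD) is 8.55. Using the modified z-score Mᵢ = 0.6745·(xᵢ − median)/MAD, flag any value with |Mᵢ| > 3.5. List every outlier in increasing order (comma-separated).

86.9, 88.4

|Mᵢ| > 3.5 ⇔ |xᵢ − 37.20| > 3.5·8.55/0.6745 = 44.37.
So outliers lie outside [-7.17, 81.57].
86.9: M = 3.92 → outlier.
88.4: M = 4.04 → outlier.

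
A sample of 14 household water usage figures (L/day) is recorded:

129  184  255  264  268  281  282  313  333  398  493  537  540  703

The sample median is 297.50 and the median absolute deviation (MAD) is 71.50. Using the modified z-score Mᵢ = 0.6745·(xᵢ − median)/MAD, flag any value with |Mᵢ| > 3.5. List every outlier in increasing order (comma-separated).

703

|Mᵢ| > 3.5 ⇔ |xᵢ − 297.50| > 3.5·71.50/0.6745 = 371.02.
So outliers lie outside [-73.52, 668.52].
703: M = 3.83 → outlier.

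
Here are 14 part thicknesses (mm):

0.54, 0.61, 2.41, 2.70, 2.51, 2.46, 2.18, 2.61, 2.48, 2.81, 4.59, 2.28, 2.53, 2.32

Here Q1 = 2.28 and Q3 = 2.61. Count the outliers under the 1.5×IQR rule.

IQR = 0.33; fences at 2.28 − 0.495 = 1.785 and 2.61 + 0.495 = 3.105.
Outside the cutoffs: 0.54, 0.61, 4.59.

3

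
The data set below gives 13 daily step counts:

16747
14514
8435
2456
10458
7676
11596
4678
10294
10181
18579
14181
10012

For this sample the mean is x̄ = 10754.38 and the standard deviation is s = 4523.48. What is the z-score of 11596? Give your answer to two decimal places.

z = (11596 − 10754.38) / 4523.48 = 0.19.

0.19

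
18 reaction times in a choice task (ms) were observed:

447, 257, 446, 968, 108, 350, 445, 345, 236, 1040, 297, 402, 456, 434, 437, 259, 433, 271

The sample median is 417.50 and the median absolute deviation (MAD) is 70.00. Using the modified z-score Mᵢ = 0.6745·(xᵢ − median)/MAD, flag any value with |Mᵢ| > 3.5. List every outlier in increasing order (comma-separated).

968, 1040

|Mᵢ| > 3.5 ⇔ |xᵢ − 417.50| > 3.5·70.00/0.6745 = 363.23.
So outliers lie outside [54.27, 780.73].
968: M = 5.30 → outlier.
1040: M = 6.00 → outlier.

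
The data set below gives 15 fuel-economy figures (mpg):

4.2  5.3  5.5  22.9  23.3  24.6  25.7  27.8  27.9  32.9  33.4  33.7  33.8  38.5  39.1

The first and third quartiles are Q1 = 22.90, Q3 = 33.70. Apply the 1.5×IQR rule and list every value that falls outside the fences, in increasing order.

IQR = Q3 − Q1 = 33.70 − 22.90 = 10.80.
Lower fence = Q1 − 1.5·IQR = 22.90 − 16.20 = 6.70.
Upper fence = Q3 + 1.5·IQR = 33.70 + 16.20 = 49.90.
4.2 < 6.70 → outlier.
5.3 < 6.70 → outlier.
5.5 < 6.70 → outlier.
All remaining values lie within [6.70, 49.90].

4.2, 5.3, 5.5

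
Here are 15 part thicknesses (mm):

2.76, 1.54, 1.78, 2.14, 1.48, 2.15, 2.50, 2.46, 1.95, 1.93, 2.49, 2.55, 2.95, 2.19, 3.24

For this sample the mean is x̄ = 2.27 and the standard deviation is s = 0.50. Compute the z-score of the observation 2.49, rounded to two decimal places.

z = (2.49 − 2.27) / 0.50 = 0.44.

0.44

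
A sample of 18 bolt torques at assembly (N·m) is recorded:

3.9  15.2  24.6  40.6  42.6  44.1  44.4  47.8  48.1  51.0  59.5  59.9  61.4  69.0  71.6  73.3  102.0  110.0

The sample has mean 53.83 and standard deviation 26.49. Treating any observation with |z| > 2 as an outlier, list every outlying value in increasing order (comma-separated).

110.0

Cutoffs at x̄ ± 2s: 53.83 ± 2·26.49 = [0.85, 106.81].
110.0: z = 2.12, |z| > 2 → outlier.
Every other value lies within [0.85, 106.81].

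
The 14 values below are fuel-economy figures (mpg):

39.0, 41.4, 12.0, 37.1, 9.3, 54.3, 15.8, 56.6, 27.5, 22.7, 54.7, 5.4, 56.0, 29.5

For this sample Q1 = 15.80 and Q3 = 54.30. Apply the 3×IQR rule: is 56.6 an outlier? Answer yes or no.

IQR = Q3 − Q1 = 54.30 − 15.80 = 38.50.
Lower fence = Q1 − 3·IQR = 15.80 − 115.50 = -99.70.
Upper fence = Q3 + 3·IQR = 54.30 + 115.50 = 169.80.
56.6 lies within [-99.70, 169.80].

no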